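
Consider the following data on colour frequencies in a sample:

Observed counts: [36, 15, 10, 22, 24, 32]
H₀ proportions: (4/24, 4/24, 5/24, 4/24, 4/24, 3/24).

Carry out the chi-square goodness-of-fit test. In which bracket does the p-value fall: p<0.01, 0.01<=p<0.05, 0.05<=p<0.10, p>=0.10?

p-value bracket: p<0.01

n = 139; E_i = n·p_i = [23.17, 23.17, 28.96, 23.17, 23.17, 17.38]
χ² = (36−23.17)²/23.17 + (15−23.17)²/23.17 + (10−28.96)²/28.96 + (22−23.17)²/23.17 + (24−23.17)²/23.17 + (32−17.38)²/17.38 = 34.7986
df = 5
p-value (upper-tail) = 0.00000
→ bracket: p<0.01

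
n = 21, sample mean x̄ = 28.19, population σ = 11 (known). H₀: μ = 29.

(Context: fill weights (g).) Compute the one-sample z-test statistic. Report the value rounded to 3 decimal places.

test statistic = -0.337

SE = σ/√n = 11/√21 = 2.4004
z = (x̄−μ₀)/SE = (28.19−29)/2.4004 = -0.3374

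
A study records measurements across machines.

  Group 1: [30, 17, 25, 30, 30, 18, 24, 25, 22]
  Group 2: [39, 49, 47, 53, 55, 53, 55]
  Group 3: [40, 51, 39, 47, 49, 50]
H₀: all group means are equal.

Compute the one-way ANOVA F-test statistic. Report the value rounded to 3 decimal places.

test statistic = 54.315

Group means [24.56, 50.14, 46.00], grand mean 38.545
SSB = Σnᵢ(x̄ᵢ−x̄)² = 3036.375; SSW = ΣΣ(x−x̄ᵢ)² = 531.079
MSB = 3036.375/2 = 1518.1876; MSW = 531.079/19 = 27.9515
F = MSB/MSW = 54.3150
df = (2, 19)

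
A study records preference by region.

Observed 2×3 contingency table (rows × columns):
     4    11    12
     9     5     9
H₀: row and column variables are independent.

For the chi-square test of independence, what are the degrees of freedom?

degrees of freedom = 2

df = (r−1)(c−1) = (2−1)·(3−1) = 2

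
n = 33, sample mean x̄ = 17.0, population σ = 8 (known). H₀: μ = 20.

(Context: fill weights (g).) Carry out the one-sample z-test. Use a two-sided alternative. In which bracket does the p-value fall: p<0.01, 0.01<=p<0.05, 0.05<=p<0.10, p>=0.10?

SE = σ/√n = 8/√33 = 1.3926
z = (x̄−μ₀)/SE = (17.0−20)/1.3926 = -2.1542
p-value (two-sided) = 0.03122
→ bracket: 0.01<=p<0.05

p-value bracket: 0.01<=p<0.05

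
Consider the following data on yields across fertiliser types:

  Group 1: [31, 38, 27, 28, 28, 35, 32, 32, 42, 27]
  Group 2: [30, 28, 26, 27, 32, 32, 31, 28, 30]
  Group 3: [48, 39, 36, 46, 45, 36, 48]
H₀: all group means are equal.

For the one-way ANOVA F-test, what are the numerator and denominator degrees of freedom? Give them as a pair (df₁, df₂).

degrees of freedom = [2, 23]

k = 3 groups, N = 26 total
df = (k−1, N−k) = (3−1, 26−3) = (2, 23)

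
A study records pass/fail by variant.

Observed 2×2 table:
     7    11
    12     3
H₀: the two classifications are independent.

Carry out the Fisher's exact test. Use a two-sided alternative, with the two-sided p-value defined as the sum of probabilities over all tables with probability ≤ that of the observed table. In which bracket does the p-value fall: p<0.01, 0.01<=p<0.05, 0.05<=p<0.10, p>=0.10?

Margins: r₁=18, r₂=15, c₁=19, c₂=14, n=33
p_obs = C(18,7)·C(15,12)/C(33,19); sum pmf over tables with pmf ≤ p_obs
p-value (two-sided) = 0.03290
→ bracket: 0.01<=p<0.05

p-value bracket: 0.01<=p<0.05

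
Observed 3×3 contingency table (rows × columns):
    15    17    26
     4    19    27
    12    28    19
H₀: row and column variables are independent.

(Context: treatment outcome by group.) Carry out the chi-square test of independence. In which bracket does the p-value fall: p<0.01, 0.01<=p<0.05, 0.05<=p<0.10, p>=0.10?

Row totals [58, 50, 59], col totals [31, 64, 72], n=167
χ² = (15−10.77)²/10.77 + (17−22.23)²/22.23 + (26−25.01)²/25.01 + (4−9.28)²/9.28 + (19−19.16)²/19.16 + (27−21.56)²/21.56 + (12−10.95)²/10.95 + (28−22.61)²/22.61 + (19−25.44)²/25.44 = 10.3284
df = 4
p-value (upper-tail) = 0.03524
→ bracket: 0.01<=p<0.05

p-value bracket: 0.01<=p<0.05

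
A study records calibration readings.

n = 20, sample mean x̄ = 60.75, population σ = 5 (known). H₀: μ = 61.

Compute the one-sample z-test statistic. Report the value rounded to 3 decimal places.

test statistic = -0.224

SE = σ/√n = 5/√20 = 1.1180
z = (x̄−μ₀)/SE = (60.75−61)/1.1180 = -0.2236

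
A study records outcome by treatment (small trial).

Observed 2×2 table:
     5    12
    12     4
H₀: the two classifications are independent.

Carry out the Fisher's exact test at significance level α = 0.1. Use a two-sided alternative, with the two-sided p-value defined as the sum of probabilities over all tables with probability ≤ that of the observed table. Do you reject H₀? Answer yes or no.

reject H₀: yes

Margins: r₁=17, r₂=16, c₁=17, c₂=16, n=33
p_obs = C(17,5)·C(16,12)/C(33,17); sum pmf over tables with pmf ≤ p_obs
p-value (two-sided) = 0.01492
At α=0.1: p < α → reject H₀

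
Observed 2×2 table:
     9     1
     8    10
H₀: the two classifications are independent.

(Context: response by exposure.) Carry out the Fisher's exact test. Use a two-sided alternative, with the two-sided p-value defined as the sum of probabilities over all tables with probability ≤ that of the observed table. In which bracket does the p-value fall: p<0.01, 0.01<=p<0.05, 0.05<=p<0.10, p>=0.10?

p-value bracket: 0.01<=p<0.05

Margins: r₁=10, r₂=18, c₁=17, c₂=11, n=28
p_obs = C(10,9)·C(18,8)/C(28,17); sum pmf over tables with pmf ≤ p_obs
p-value (two-sided) = 0.04074
→ bracket: 0.01<=p<0.05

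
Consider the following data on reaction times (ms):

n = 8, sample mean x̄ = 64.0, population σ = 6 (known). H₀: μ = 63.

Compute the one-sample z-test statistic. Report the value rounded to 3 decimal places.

SE = σ/√n = 6/√8 = 2.1213
z = (x̄−μ₀)/SE = (64.0−63)/2.1213 = 0.4714

test statistic = 0.471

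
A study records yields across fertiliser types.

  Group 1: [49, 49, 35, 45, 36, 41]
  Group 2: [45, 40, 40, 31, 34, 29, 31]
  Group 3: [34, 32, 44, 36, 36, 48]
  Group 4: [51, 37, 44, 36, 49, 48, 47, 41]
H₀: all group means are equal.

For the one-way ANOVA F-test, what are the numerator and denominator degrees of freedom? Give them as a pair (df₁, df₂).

k = 4 groups, N = 27 total
df = (k−1, N−k) = (4−1, 27−4) = (3, 23)

degrees of freedom = [3, 23]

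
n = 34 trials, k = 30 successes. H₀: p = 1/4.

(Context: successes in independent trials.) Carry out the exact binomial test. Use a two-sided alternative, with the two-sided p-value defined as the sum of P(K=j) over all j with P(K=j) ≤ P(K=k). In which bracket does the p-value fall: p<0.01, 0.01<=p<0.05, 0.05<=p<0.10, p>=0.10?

Exact binomial: n=34, k=30, p₀=1/4=0.2500
P(X=j) = C(n,j)·p₀^j·(1−p₀)^(n−j); p = Σ P(X=j) over j with P(X=j) ≤ P(X=30)
p-value (two-sided) = 0.00000
→ bracket: p<0.01

p-value bracket: p<0.01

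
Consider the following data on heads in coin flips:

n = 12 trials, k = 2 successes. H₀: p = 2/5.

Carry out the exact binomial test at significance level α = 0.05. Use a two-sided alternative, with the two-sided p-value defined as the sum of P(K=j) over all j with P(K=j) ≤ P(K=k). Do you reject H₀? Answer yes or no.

reject H₀: no

Exact binomial: n=12, k=2, p₀=2/5=0.4000
P(X=j) = C(n,j)·p₀^j·(1−p₀)^(n−j); p = Σ P(X=j) over j with P(X=j) ≤ P(X=2)
p-value (two-sided) = 0.14075
At α=0.05: p ≥ α → fail to reject H₀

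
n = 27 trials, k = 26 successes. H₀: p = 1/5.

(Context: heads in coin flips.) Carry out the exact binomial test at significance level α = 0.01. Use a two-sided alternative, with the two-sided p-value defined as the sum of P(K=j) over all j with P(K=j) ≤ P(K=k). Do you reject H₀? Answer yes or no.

reject H₀: yes

Exact binomial: n=27, k=26, p₀=1/5=0.2000
P(X=j) = C(n,j)·p₀^j·(1−p₀)^(n−j); p = Σ P(X=j) over j with P(X=j) ≤ P(X=26)
p-value (two-sided) = 0.00000
At α=0.01: p < α → reject H₀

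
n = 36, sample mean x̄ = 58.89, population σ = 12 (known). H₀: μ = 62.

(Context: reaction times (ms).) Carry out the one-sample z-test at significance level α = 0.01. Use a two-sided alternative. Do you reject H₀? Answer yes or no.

SE = σ/√n = 12/√36 = 2.0000
z = (x̄−μ₀)/SE = (58.89−62)/2.0000 = -1.5550
p-value (two-sided) = 0.11995
At α=0.01: p ≥ α → fail to reject H₀

reject H₀: no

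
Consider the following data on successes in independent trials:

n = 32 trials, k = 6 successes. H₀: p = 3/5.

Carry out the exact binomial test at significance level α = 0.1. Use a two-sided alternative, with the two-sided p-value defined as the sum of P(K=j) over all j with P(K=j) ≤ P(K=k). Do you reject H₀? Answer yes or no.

Exact binomial: n=32, k=6, p₀=3/5=0.6000
P(X=j) = C(n,j)·p₀^j·(1−p₀)^(n−j); p = Σ P(X=j) over j with P(X=j) ≤ P(X=6)
p-value (two-sided) = 0.00000
At α=0.1: p < α → reject H₀

reject H₀: yes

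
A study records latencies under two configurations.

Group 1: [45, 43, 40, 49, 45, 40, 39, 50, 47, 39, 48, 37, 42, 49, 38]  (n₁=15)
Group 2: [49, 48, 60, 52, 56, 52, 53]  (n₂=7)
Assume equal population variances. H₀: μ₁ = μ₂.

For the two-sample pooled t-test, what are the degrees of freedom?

degrees of freedom = 20

df = n₁ + n₂ − 2 = 15 + 7 − 2 = 20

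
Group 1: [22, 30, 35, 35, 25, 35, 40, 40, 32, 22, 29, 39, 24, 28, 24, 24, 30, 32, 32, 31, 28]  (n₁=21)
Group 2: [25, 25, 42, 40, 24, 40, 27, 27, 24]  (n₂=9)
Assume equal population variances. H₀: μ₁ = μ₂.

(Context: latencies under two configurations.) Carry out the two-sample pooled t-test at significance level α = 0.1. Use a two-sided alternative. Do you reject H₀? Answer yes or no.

x̄₁=30.333, s₁=5.642, n₁=21
x̄₂=30.444, s₂=7.764, n₂=9
s_p² = [20·5.642² + 8·7.764²]/28 = 39.9603
SE = √(s_p²·(1/21+1/9)) = 2.5185
t = (30.333−30.444)/2.5185 = -0.0441
df = 28
p-value (two-sided) = 0.96512
At α=0.1: p ≥ α → fail to reject H₀

reject H₀: no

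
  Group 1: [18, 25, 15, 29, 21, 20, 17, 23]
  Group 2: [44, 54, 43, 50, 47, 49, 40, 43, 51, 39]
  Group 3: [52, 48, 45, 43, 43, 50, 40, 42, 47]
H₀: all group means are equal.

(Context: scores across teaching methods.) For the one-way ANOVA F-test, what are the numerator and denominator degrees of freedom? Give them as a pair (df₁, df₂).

k = 3 groups, N = 27 total
df = (k−1, N−k) = (3−1, 27−3) = (2, 24)

degrees of freedom = [2, 24]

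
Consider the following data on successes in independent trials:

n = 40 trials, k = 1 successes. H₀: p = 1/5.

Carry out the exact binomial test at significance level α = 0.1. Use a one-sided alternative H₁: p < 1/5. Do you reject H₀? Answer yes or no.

reject H₀: yes

Exact binomial: n=40, k=1, p₀=1/5=0.2000
P(X≤1) from Σ C(n,i)·p₀^i·(1−p₀)^(n−i)
p-value (one-sided, H₁ less) = 0.00146
At α=0.1: p < α → reject H₀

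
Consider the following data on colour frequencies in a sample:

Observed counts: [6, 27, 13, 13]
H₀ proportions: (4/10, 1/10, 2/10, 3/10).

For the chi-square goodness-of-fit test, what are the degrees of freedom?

df = k − 1 = 4 − 1 = 3

degrees of freedom = 3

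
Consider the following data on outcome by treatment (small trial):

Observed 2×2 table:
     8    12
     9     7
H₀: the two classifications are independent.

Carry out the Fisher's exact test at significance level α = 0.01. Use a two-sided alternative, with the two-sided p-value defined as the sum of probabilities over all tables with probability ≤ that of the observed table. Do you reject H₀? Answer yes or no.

reject H₀: no

Margins: r₁=20, r₂=16, c₁=17, c₂=19, n=36
p_obs = C(20,8)·C(16,9)/C(36,17); sum pmf over tables with pmf ≤ p_obs
p-value (two-sided) = 0.50273
At α=0.01: p ≥ α → fail to reject H₀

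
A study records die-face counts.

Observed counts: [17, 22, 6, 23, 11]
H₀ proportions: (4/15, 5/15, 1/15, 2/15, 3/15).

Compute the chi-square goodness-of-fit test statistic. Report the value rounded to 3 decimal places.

n = 79; E_i = n·p_i = [21.07, 26.33, 5.27, 10.53, 15.80]
χ² = (17−21.07)²/21.07 + (22−26.33)²/26.33 + (6−5.27)²/5.27 + (23−10.53)²/10.53 + (11−15.80)²/15.80 = 17.8133
df = 4

test statistic = 17.813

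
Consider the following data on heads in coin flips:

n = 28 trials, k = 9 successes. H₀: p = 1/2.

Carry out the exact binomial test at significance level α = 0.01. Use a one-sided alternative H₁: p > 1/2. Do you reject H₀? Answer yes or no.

reject H₀: no

Exact binomial: n=28, k=9, p₀=1/2=0.5000
P(X≥9) from Σ C(n,i)·p₀^i·(1−p₀)^(n−i)
p-value (one-sided, H₁ greater) = 0.98215
At α=0.01: p ≥ α → fail to reject H₀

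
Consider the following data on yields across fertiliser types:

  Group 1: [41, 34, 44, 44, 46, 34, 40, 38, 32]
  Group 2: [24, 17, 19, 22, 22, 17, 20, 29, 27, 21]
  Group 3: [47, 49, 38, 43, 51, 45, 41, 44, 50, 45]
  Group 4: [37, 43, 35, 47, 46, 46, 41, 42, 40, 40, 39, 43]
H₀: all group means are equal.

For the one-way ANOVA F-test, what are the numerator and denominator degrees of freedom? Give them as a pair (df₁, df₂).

k = 4 groups, N = 41 total
df = (k−1, N−k) = (4−1, 41−4) = (3, 37)

degrees of freedom = [3, 37]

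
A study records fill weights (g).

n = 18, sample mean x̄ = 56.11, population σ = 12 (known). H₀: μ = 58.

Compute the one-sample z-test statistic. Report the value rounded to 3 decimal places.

SE = σ/√n = 12/√18 = 2.8284
z = (x̄−μ₀)/SE = (56.11−58)/2.8284 = -0.6682

test statistic = -0.668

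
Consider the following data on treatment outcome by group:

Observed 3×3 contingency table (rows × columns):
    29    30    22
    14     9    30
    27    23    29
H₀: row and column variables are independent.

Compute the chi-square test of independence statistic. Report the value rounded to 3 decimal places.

test statistic = 12.713

Row totals [81, 53, 79], col totals [70, 62, 81], n=213
χ² = (29−26.62)²/26.62 + (30−23.58)²/23.58 + (22−30.80)²/30.80 + (14−17.42)²/17.42 + (9−15.43)²/15.43 + (30−20.15)²/20.15 + (27−25.96)²/25.96 + (23−23.00)²/23.00 + (29−30.04)²/30.04 = 12.7130
df = 4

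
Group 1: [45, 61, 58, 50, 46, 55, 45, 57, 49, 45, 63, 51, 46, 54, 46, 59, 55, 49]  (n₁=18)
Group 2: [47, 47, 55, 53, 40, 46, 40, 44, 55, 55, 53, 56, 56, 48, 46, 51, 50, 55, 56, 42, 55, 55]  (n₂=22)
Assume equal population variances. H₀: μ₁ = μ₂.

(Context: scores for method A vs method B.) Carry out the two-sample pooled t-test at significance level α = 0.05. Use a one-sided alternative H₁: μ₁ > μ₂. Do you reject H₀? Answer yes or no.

x̄₁=51.889, s₁=5.999, n₁=18
x̄₂=50.227, s₂=5.477, n₂=22
s_p² = [17·5.999² + 21·5.477²]/38 = 32.6748
SE = √(s_p²·(1/18+1/22)) = 1.8167
t = (51.889−50.227)/1.8167 = 0.9146
df = 38
p-value (one-sided, H₁ greater) = 0.18308
At α=0.05: p ≥ α → fail to reject H₀

reject H₀: no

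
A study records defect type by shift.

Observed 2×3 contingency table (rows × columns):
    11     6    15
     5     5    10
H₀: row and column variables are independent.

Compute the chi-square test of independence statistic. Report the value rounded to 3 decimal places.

test statistic = 0.604

Row totals [32, 20], col totals [16, 11, 25], n=52
χ² = (11−9.85)²/9.85 + (6−6.77)²/6.77 + (15−15.38)²/15.38 + (5−6.15)²/6.15 + (5−4.23)²/4.23 + (10−9.62)²/9.62 = 0.6038
df = 2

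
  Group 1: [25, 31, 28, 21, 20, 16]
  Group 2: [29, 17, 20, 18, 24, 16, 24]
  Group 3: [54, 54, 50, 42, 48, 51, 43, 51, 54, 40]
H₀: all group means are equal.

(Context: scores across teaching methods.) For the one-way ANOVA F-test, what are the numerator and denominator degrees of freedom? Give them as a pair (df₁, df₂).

degrees of freedom = [2, 20]

k = 3 groups, N = 23 total
df = (k−1, N−k) = (3−1, 23−3) = (2, 20)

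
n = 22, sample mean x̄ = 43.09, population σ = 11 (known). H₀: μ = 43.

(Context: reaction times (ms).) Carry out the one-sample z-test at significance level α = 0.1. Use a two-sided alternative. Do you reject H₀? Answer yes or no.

SE = σ/√n = 11/√22 = 2.3452
z = (x̄−μ₀)/SE = (43.09−43)/2.3452 = 0.0384
p-value (two-sided) = 0.96939
At α=0.1: p ≥ α → fail to reject H₀

reject H₀: no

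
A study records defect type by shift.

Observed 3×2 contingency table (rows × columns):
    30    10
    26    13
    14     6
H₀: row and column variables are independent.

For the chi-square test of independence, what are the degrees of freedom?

df = (r−1)(c−1) = (3−1)·(2−1) = 2

degrees of freedom = 2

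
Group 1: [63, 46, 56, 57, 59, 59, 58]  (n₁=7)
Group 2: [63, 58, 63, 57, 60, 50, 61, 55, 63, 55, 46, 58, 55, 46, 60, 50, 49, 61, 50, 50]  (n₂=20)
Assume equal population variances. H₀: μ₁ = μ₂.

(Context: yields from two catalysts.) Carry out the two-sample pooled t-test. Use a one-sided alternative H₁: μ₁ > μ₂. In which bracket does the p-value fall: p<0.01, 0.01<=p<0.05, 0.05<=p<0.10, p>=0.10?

x̄₁=56.857, s₁=5.273, n₁=7
x̄₂=55.500, s₂=5.754, n₂=20
s_p² = [6·5.273² + 19·5.754²]/25 = 31.8343
SE = √(s_p²·(1/7+1/20)) = 2.4778
t = (56.857−55.500)/2.4778 = 0.5477
df = 25
p-value (one-sided, H₁ greater) = 0.29437
→ bracket: p>=0.10

p-value bracket: p>=0.10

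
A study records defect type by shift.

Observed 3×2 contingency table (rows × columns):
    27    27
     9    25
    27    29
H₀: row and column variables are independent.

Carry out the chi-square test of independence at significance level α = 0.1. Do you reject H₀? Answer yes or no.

reject H₀: yes

Row totals [54, 34, 56], col totals [63, 81], n=144
χ² = (27−23.62)²/23.62 + (27−30.38)²/30.38 + (9−14.88)²/14.88 + (25−19.12)²/19.12 + (27−24.50)²/24.50 + (29−31.50)²/31.50 = 5.4358
df = 2
p-value (upper-tail) = 0.06601
At α=0.1: p < α → reject H₀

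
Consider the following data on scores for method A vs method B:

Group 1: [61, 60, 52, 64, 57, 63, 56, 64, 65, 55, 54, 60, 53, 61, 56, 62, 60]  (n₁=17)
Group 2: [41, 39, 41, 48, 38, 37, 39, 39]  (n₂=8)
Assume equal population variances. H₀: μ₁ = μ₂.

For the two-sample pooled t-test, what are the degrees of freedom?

df = n₁ + n₂ − 2 = 17 + 8 − 2 = 23

degrees of freedom = 23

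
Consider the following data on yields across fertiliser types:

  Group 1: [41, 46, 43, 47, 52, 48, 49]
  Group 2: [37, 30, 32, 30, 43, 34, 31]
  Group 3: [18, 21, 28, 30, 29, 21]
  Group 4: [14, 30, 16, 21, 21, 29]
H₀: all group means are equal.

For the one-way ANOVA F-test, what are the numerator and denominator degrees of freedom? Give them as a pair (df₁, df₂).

degrees of freedom = [3, 22]

k = 4 groups, N = 26 total
df = (k−1, N−k) = (4−1, 26−4) = (3, 22)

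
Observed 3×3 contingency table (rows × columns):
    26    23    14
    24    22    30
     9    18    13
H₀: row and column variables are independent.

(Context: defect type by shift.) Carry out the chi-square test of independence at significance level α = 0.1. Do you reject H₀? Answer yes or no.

Row totals [63, 76, 40], col totals [59, 63, 57], n=179
χ² = (26−20.77)²/20.77 + (23−22.17)²/22.17 + (14−20.06)²/20.06 + (24−25.05)²/25.05 + (22−26.75)²/26.75 + (30−24.20)²/24.20 + (9−13.18)²/13.18 + (18−14.08)²/14.08 + (13−12.74)²/12.74 = 7.8843
df = 4
p-value (upper-tail) = 0.09591
At α=0.1: p < α → reject H₀

reject H₀: yes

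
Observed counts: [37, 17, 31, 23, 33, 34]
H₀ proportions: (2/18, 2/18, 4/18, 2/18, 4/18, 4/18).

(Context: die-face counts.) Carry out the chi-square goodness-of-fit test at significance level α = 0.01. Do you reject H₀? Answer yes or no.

n = 175; E_i = n·p_i = [19.44, 19.44, 38.89, 19.44, 38.89, 38.89]
χ² = (37−19.44)²/19.44 + (17−19.44)²/19.44 + (31−38.89)²/38.89 + (23−19.44)²/19.44 + (33−38.89)²/38.89 + (34−38.89)²/38.89 = 19.9143
df = 5
p-value (upper-tail) = 0.00130
At α=0.01: p < α → reject H₀

reject H₀: yes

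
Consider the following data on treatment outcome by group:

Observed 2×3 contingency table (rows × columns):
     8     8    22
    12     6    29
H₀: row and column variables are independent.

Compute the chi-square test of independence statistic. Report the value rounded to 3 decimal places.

Row totals [38, 47], col totals [20, 14, 51], n=85
χ² = (8−8.94)²/8.94 + (8−6.26)²/6.26 + (22−22.80)²/22.80 + (12−11.06)²/11.06 + (6−7.74)²/7.74 + (29−28.20)²/28.20 = 1.1060
df = 2

test statistic = 1.106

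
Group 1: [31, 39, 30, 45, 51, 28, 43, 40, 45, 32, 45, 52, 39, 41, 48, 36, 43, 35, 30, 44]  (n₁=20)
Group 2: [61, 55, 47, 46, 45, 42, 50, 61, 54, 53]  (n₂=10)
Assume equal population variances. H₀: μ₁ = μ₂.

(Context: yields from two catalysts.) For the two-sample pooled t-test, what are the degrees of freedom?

degrees of freedom = 28

df = n₁ + n₂ − 2 = 20 + 10 − 2 = 28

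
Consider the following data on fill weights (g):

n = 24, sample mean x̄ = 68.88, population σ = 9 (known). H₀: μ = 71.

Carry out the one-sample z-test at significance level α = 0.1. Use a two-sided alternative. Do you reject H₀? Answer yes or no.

SE = σ/√n = 9/√24 = 1.8371
z = (x̄−μ₀)/SE = (68.88−71)/1.8371 = -1.1540
p-value (two-sided) = 0.24851
At α=0.1: p ≥ α → fail to reject H₀

reject H₀: no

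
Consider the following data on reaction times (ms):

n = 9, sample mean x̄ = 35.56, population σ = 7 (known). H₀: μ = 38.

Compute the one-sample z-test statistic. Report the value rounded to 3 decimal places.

SE = σ/√n = 7/√9 = 2.3333
z = (x̄−μ₀)/SE = (35.56−38)/2.3333 = -1.0457

test statistic = -1.046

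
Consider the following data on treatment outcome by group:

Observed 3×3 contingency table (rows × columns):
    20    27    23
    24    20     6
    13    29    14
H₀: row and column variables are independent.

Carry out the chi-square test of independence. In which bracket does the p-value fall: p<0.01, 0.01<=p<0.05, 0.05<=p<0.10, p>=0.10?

p-value bracket: 0.01<=p<0.05

Row totals [70, 50, 56], col totals [57, 76, 43], n=176
χ² = (20−22.67)²/22.67 + (27−30.23)²/30.23 + (23−17.10)²/17.10 + (24−16.19)²/16.19 + (20−21.59)²/21.59 + (6−12.22)²/12.22 + (13−18.14)²/18.14 + (29−24.18)²/24.18 + (14−13.68)²/13.68 = 12.1589
df = 4
p-value (upper-tail) = 0.01621
→ bracket: 0.01<=p<0.05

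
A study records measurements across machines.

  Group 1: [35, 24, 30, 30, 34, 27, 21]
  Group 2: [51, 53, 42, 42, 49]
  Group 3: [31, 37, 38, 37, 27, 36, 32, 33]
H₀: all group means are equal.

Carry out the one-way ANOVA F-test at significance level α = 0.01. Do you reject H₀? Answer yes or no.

Group means [28.71, 47.40, 33.88], grand mean 35.450
SSB = Σnᵢ(x̄ᵢ−x̄)² = 1051.446; SSW = ΣΣ(x−x̄ᵢ)² = 361.504
MSB = 1051.446/2 = 525.7232; MSW = 361.504/17 = 21.2649
F = MSB/MSW = 24.7226
df = (2, 17)
p-value (upper-tail) = 0.00001
At α=0.01: p < α → reject H₀

reject H₀: yes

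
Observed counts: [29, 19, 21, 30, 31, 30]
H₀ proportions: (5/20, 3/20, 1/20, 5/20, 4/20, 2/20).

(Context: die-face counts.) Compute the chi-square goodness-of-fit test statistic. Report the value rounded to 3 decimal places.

test statistic = 39.973

n = 160; E_i = n·p_i = [40.00, 24.00, 8.00, 40.00, 32.00, 16.00]
χ² = (29−40.00)²/40.00 + (19−24.00)²/24.00 + (21−8.00)²/8.00 + (30−40.00)²/40.00 + (31−32.00)²/32.00 + (30−16.00)²/16.00 = 39.9729
df = 5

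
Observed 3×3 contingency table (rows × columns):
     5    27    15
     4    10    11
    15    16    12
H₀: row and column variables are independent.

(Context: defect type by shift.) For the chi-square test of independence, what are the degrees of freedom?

df = (r−1)(c−1) = (3−1)·(3−1) = 4

degrees of freedom = 4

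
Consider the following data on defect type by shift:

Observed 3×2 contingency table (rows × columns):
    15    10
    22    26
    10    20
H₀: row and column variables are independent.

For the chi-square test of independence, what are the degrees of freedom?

degrees of freedom = 2

df = (r−1)(c−1) = (3−1)·(2−1) = 2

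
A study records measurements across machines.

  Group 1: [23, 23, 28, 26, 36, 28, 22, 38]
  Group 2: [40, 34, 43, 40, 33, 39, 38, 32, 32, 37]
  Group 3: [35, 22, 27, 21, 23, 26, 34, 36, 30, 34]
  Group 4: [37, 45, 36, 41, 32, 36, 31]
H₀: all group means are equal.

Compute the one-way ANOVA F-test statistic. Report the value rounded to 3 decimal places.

Group means [28.00, 36.80, 28.80, 36.86], grand mean 32.514
SSB = Σnᵢ(x̄ᵢ−x̄)² = 616.686; SSW = ΣΣ(x−x̄ᵢ)² = 828.057
MSB = 616.686/3 = 205.5619; MSW = 828.057/31 = 26.7115
F = MSB/MSW = 7.6956
df = (3, 31)

test statistic = 7.696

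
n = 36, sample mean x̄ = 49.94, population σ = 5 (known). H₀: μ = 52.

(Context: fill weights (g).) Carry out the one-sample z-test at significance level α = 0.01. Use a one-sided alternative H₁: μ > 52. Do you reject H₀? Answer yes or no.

SE = σ/√n = 5/√36 = 0.8333
z = (x̄−μ₀)/SE = (49.94−52)/0.8333 = -2.4720
p-value (one-sided, H₁ greater) = 0.99328
At α=0.01: p ≥ α → fail to reject H₀

reject H₀: no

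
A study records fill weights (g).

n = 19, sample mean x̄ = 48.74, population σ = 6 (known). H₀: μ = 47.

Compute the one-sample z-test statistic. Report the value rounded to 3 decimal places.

SE = σ/√n = 6/√19 = 1.3765
z = (x̄−μ₀)/SE = (48.74−47)/1.3765 = 1.2641

test statistic = 1.264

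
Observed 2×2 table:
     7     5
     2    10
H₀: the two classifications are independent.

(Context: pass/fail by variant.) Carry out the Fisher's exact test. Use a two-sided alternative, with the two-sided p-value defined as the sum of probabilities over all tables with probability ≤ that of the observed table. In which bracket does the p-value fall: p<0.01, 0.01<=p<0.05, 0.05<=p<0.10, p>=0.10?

p-value bracket: 0.05<=p<0.10

Margins: r₁=12, r₂=12, c₁=9, c₂=15, n=24
p_obs = C(12,7)·C(12,2)/C(24,9); sum pmf over tables with pmf ≤ p_obs
p-value (two-sided) = 0.08938
→ bracket: 0.05<=p<0.10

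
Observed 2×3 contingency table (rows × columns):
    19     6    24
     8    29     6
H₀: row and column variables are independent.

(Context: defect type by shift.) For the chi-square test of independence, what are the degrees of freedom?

df = (r−1)(c−1) = (2−1)·(3−1) = 2

degrees of freedom = 2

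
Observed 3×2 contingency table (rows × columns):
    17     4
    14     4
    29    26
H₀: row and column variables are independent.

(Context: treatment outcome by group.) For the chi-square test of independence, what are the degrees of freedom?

df = (r−1)(c−1) = (3−1)·(2−1) = 2

degrees of freedom = 2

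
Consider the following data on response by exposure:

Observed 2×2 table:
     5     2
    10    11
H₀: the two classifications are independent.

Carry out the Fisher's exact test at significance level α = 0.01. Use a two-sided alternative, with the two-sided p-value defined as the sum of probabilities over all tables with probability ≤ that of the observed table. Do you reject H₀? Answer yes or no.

Margins: r₁=7, r₂=21, c₁=15, c₂=13, n=28
p_obs = C(7,5)·C(21,10)/C(28,15); sum pmf over tables with pmf ≤ p_obs
p-value (two-sided) = 0.39553
At α=0.01: p ≥ α → fail to reject H₀

reject H₀: no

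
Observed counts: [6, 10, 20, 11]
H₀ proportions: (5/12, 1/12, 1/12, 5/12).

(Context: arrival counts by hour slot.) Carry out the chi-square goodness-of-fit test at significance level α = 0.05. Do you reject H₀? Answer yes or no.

reject H₀: yes

n = 47; E_i = n·p_i = [19.58, 3.92, 3.92, 19.58]
χ² = (6−19.58)²/19.58 + (10−3.92)²/3.92 + (20−3.92)²/3.92 + (11−19.58)²/19.58 = 88.6766
df = 3
p-value (upper-tail) = 0.00000
At α=0.05: p < α → reject H₀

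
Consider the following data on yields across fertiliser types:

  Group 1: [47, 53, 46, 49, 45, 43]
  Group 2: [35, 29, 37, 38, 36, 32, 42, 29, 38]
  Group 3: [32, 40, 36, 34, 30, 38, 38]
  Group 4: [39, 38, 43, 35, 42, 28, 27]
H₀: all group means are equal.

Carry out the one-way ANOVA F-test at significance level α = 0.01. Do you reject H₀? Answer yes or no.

reject H₀: yes

Group means [47.17, 35.11, 35.43, 36.00], grand mean 37.897
SSB = Σnᵢ(x̄ᵢ−x̄)² = 653.253; SSW = ΣΣ(x−x̄ᵢ)² = 535.437
MSB = 653.253/3 = 217.7510; MSW = 535.437/25 = 21.4175
F = MSB/MSW = 10.1670
df = (3, 25)
p-value (upper-tail) = 0.00015
At α=0.01: p < α → reject H₀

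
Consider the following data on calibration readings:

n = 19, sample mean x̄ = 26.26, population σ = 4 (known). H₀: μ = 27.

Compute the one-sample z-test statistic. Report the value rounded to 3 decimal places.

SE = σ/√n = 4/√19 = 0.9177
z = (x̄−μ₀)/SE = (26.26−27)/0.9177 = -0.8064

test statistic = -0.806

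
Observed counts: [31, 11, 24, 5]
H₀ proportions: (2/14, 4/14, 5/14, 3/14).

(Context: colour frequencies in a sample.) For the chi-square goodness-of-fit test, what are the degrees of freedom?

df = k − 1 = 4 − 1 = 3

degrees of freedom = 3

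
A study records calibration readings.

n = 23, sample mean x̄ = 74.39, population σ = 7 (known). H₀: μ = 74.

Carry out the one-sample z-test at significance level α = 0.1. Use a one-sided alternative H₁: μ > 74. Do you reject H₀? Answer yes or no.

SE = σ/√n = 7/√23 = 1.4596
z = (x̄−μ₀)/SE = (74.39−74)/1.4596 = 0.2672
p-value (one-sided, H₁ greater) = 0.39466
At α=0.1: p ≥ α → fail to reject H₀

reject H₀: no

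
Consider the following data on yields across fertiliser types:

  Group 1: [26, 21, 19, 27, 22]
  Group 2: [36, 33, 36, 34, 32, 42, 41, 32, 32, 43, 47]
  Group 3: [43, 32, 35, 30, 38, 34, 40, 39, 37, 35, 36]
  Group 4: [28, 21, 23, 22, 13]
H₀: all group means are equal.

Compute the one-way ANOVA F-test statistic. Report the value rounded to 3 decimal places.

test statistic = 23.433

Group means [23.00, 37.09, 36.27, 21.40], grand mean 32.156
SSB = Σnᵢ(x̄ᵢ−x̄)² = 1451.928; SSW = ΣΣ(x−x̄ᵢ)² = 578.291
MSB = 1451.928/3 = 483.9759; MSW = 578.291/28 = 20.6532
F = MSB/MSW = 23.4334
df = (3, 28)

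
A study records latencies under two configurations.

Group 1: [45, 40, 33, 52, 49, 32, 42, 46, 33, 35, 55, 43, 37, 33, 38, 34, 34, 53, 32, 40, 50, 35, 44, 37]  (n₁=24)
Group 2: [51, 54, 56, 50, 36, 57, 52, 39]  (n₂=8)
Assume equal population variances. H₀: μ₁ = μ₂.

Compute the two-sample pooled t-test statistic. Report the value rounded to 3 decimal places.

x̄₁=40.500, s₁=7.289, n₁=24
x̄₂=49.375, s₂=7.745, n₂=8
s_p² = [23·7.289² + 7·7.745²]/30 = 54.7292
SE = √(s_p²·(1/24+1/8)) = 3.0202
t = (40.500−49.375)/3.0202 = -2.9386
df = 30

test statistic = -2.939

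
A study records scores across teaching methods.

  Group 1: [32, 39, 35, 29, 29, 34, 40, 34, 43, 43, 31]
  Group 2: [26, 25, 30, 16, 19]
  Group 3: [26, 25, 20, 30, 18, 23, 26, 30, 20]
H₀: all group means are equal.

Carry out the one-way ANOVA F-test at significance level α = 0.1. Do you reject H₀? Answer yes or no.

reject H₀: yes

Group means [35.36, 23.20, 24.22], grand mean 28.920
SSB = Σnᵢ(x̄ᵢ−x̄)² = 818.939; SSW = ΣΣ(x−x̄ᵢ)² = 542.901
MSB = 818.939/2 = 409.4695; MSW = 542.901/22 = 24.6773
F = MSB/MSW = 16.5929
df = (2, 22)
p-value (upper-tail) = 0.00004
At α=0.1: p < α → reject H₀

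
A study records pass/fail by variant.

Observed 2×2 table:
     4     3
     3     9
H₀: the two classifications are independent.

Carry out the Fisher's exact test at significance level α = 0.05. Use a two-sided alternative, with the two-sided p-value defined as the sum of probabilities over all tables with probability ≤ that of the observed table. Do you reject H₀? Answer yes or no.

Margins: r₁=7, r₂=12, c₁=7, c₂=12, n=19
p_obs = C(7,4)·C(12,3)/C(19,7); sum pmf over tables with pmf ≤ p_obs
p-value (two-sided) = 0.32609
At α=0.05: p ≥ α → fail to reject H₀

reject H₀: no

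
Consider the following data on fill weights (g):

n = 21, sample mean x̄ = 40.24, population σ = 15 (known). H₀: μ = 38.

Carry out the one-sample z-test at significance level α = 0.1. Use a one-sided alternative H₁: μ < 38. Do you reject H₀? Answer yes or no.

reject H₀: no

SE = σ/√n = 15/√21 = 3.2733
z = (x̄−μ₀)/SE = (40.24−38)/3.2733 = 0.6843
p-value (one-sided, H₁ less) = 0.75312
At α=0.1: p ≥ α → fail to reject H₀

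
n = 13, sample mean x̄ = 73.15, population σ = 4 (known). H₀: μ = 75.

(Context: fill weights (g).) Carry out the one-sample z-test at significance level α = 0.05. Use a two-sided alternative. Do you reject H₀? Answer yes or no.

SE = σ/√n = 4/√13 = 1.1094
z = (x̄−μ₀)/SE = (73.15−75)/1.1094 = -1.6676
p-value (two-sided) = 0.09540
At α=0.05: p ≥ α → fail to reject H₀

reject H₀: no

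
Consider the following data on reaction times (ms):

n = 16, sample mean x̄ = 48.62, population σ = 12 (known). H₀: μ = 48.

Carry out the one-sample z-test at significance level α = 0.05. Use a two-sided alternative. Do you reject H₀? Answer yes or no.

reject H₀: no

SE = σ/√n = 12/√16 = 3.0000
z = (x̄−μ₀)/SE = (48.62−48)/3.0000 = 0.2067
p-value (two-sided) = 0.83627
At α=0.05: p ≥ α → fail to reject H₀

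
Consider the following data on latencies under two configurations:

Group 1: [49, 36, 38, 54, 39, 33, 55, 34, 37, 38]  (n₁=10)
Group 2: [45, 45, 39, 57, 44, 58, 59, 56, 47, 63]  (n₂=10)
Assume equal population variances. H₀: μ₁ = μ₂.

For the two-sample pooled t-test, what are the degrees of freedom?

df = n₁ + n₂ − 2 = 10 + 10 − 2 = 18

degrees of freedom = 18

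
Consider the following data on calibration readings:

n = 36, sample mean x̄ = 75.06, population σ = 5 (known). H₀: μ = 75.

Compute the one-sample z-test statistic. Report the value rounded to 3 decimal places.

SE = σ/√n = 5/√36 = 0.8333
z = (x̄−μ₀)/SE = (75.06−75)/0.8333 = 0.0720

test statistic = 0.072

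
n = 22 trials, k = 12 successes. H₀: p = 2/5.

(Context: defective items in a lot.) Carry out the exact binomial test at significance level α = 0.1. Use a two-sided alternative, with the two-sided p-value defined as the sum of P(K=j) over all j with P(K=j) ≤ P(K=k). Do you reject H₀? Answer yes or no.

reject H₀: no

Exact binomial: n=22, k=12, p₀=2/5=0.4000
P(X=j) = C(n,j)·p₀^j·(1−p₀)^(n−j); p = Σ P(X=j) over j with P(X=j) ≤ P(X=12)
p-value (two-sided) = 0.19293
At α=0.1: p ≥ α → fail to reject H₀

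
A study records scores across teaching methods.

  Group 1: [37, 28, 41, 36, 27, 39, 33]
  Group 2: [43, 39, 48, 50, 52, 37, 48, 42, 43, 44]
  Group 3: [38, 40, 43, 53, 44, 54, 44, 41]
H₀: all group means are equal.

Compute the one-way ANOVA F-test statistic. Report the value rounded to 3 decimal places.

test statistic = 9.272

Group means [34.43, 44.60, 44.62], grand mean 41.760
SSB = Σnᵢ(x̄ᵢ−x̄)² = 522.571; SSW = ΣΣ(x−x̄ᵢ)² = 619.989
MSB = 522.571/2 = 261.2854; MSW = 619.989/22 = 28.1813
F = MSB/MSW = 9.2716
df = (2, 22)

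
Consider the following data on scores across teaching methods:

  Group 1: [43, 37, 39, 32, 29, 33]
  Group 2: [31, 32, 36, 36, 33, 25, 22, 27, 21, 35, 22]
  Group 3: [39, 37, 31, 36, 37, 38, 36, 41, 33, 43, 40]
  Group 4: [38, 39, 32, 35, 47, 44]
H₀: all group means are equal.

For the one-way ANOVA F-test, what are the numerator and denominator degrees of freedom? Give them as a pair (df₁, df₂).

k = 4 groups, N = 34 total
df = (k−1, N−k) = (4−1, 34−4) = (3, 30)

degrees of freedom = [3, 30]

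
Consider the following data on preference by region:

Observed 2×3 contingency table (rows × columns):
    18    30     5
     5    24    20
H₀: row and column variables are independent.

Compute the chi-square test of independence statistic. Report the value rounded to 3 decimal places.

test statistic = 16.884

Row totals [53, 49], col totals [23, 54, 25], n=102
χ² = (18−11.95)²/11.95 + (30−28.06)²/28.06 + (5−12.99)²/12.99 + (5−11.05)²/11.05 + (24−25.94)²/25.94 + (20−12.01)²/12.01 = 16.8836
df = 2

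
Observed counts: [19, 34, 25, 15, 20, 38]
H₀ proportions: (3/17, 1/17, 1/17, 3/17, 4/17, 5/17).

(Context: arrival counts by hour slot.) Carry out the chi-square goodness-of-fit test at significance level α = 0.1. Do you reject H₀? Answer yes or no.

n = 151; E_i = n·p_i = [26.65, 8.88, 8.88, 26.65, 35.53, 44.41]
χ² = (19−26.65)²/26.65 + (34−8.88)²/8.88 + (25−8.88)²/8.88 + (15−26.65)²/26.65 + (20−35.53)²/35.53 + (38−44.41)²/44.41 = 115.2733
df = 5
p-value (upper-tail) = 0.00000
At α=0.1: p < α → reject H₀

reject H₀: yes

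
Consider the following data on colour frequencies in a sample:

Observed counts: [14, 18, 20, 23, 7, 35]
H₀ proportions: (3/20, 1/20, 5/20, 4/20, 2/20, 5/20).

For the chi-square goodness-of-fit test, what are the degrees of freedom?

df = k − 1 = 6 − 1 = 5

degrees of freedom = 5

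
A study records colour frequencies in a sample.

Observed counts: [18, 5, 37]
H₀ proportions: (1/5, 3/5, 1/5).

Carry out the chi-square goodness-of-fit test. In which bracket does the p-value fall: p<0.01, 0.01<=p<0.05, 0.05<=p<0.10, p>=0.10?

p-value bracket: p<0.01

n = 60; E_i = n·p_i = [12.00, 36.00, 12.00]
χ² = (18−12.00)²/12.00 + (5−36.00)²/36.00 + (37−12.00)²/12.00 = 81.7778
df = 2
p-value (upper-tail) = 0.00000
→ bracket: p<0.01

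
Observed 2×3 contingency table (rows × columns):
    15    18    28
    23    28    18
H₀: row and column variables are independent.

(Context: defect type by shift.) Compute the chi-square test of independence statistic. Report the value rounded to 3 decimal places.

test statistic = 5.561

Row totals [61, 69], col totals [38, 46, 46], n=130
χ² = (15−17.83)²/17.83 + (18−21.58)²/21.58 + (28−21.58)²/21.58 + (23−20.17)²/20.17 + (28−24.42)²/24.42 + (18−24.42)²/24.42 = 5.5608
df = 2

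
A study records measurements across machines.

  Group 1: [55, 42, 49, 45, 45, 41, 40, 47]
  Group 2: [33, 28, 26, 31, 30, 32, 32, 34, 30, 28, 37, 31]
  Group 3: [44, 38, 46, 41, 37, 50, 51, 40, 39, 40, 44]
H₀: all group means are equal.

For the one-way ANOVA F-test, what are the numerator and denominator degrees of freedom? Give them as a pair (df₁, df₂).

k = 3 groups, N = 31 total
df = (k−1, N−k) = (3−1, 31−3) = (2, 28)

degrees of freedom = [2, 28]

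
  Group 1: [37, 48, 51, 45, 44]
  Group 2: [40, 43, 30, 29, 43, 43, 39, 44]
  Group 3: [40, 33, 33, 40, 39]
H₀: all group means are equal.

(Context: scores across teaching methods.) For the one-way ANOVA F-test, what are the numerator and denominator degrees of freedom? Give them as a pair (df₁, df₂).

k = 3 groups, N = 18 total
df = (k−1, N−k) = (3−1, 18−3) = (2, 15)

degrees of freedom = [2, 15]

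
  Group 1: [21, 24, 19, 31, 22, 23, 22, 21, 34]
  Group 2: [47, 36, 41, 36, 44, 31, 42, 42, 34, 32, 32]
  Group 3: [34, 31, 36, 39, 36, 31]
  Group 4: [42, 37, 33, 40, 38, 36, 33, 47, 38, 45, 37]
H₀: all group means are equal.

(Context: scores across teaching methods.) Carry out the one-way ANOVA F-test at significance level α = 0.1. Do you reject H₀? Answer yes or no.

Group means [24.11, 37.91, 34.50, 38.73], grand mean 34.243
SSB = Σnᵢ(x̄ᵢ−x̄)² = 1293.331; SSW = ΣΣ(x−x̄ᵢ)² = 753.480
MSB = 1293.331/3 = 431.1103; MSW = 753.480/33 = 22.8327
F = MSB/MSW = 18.8813
df = (3, 33)
p-value (upper-tail) = 0.00000
At α=0.1: p < α → reject H₀

reject H₀: yes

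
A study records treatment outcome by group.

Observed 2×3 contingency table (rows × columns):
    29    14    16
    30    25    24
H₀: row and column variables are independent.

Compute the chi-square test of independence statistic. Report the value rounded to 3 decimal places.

Row totals [59, 79], col totals [59, 39, 40], n=138
χ² = (29−25.22)²/25.22 + (14−16.67)²/16.67 + (16−17.10)²/17.10 + (30−33.78)²/33.78 + (25−22.33)²/22.33 + (24−22.90)²/22.90 = 1.8600
df = 2

test statistic = 1.860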